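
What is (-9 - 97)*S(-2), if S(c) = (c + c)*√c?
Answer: 424*I*√2 ≈ 599.63*I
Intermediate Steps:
S(c) = 2*c^(3/2) (S(c) = (2*c)*√c = 2*c^(3/2))
(-9 - 97)*S(-2) = (-9 - 97)*(2*(-2)^(3/2)) = -212*(-2*I*√2) = -(-424)*I*√2 = 424*I*√2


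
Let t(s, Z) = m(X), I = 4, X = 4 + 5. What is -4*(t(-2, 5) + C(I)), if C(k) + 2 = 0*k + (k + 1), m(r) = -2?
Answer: -4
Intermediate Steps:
X = 9
t(s, Z) = -2
C(k) = -1 + k (C(k) = -2 + (0*k + (k + 1)) = -2 + (0 + (1 + k)) = -2 + (1 + k) = -1 + k)
-4*(t(-2, 5) + C(I)) = -4*(-2 + (-1 + 4)) = -4*(-2 + 3) = -4*1 = -4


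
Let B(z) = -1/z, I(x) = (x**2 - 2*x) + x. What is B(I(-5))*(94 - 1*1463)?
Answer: 1369/30 ≈ 45.633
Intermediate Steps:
I(x) = x**2 - x
B(I(-5))*(94 - 1*1463) = (-1/((-5*(-1 - 5))))*(94 - 1*1463) = (-1/((-5*(-6))))*(94 - 1463) = -1/30*(-1369) = 1369/30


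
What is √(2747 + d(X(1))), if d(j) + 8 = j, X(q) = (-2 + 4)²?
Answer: √2743 ≈ 52.374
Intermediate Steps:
X(q) = 4 (X(q) = 2² = 4)
d(j) = -8 + j
√(2747 + d(X(1))) = √(2747 + (-8 + 4)) = √(2747 - 4) = √2743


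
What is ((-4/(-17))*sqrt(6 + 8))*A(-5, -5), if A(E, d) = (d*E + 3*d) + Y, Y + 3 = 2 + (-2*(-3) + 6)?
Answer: 84*sqrt(14)/17 ≈ 18.488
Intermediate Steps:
Y = 11 (Y = -3 + (2 + (-2*(-3) + 6)) = -3 + (2 + (6 + 6)) = -3 + (2 + 12) = -3 + 14 = 11)
A(E, d) = 11 + 3*d + E*d (A(E, d) = (d*E + 3*d) + 11 = (E*d + 3*d) + 11 = (3*d + E*d) + 11 = 11 + 3*d + E*d)
((-4/(-17))*sqrt(6 + 8))*A(-5, -5) = ((-4/(-17))*sqrt(6 + 8))*(11 + 3*(-5) - 5*(-5)) = ((-4*(-1/17))*sqrt(14))*(11 - 15 + 25) = (4*sqrt(14)/17)*21 = 84*sqrt(14)/17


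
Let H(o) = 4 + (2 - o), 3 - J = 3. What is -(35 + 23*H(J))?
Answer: -173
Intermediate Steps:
J = 0 (J = 3 - 1*3 = 3 - 3 = 0)
H(o) = 6 - o
-(35 + 23*H(J)) = -(35 + 23*(6 - 1*0)) = -(35 + 23*(6 + 0)) = -(35 + 23*6) = -(35 + 138) = -1*173 = -173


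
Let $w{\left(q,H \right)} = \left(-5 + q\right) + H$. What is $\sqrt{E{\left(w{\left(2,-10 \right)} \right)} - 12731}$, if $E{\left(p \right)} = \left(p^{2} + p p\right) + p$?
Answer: $i \sqrt{12406} \approx 111.38 i$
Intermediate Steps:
$w{\left(q,H \right)} = -5 + H + q$
$E{\left(p \right)} = p + 2 p^{2}$ ($E{\left(p \right)} = \left(p^{2} + p^{2}\right) + p = 2 p^{2} + p = p + 2 p^{2}$)
$\sqrt{E{\left(w{\left(2,-10 \right)} \right)} - 12731} = \sqrt{\left(-5 - 10 + 2\right) \left(1 + 2 \left(-5 - 10 + 2\right)\right) - 12731} = \sqrt{- 13 \left(1 + 2 \left(-13\right)\right) - 12731} = \sqrt{- 13 \left(1 - 26\right) - 12731} = \sqrt{\left(-13\right) \left(-25\right) - 12731} = \sqrt{325 - 12731} = \sqrt{-12406} = i \sqrt{12406}$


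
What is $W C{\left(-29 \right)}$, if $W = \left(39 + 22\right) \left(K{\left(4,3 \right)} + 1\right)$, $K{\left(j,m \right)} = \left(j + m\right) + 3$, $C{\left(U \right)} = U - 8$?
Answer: $-24827$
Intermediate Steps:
$C{\left(U \right)} = -8 + U$ ($C{\left(U \right)} = U - 8 = -8 + U$)
$K{\left(j,m \right)} = 3 + j + m$
$W = 671$ ($W = \left(39 + 22\right) \left(\left(3 + 4 + 3\right) + 1\right) = 61 \left(10 + 1\right) = 61 \cdot 11 = 671$)
$W C{\left(-29 \right)} = 671 \left(-8 - 29\right) = 671 \left(-37\right) = -24827$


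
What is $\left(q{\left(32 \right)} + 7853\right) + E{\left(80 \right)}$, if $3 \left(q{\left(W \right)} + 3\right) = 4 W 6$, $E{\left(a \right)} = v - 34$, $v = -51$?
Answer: $8021$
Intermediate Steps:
$E{\left(a \right)} = -85$ ($E{\left(a \right)} = -51 - 34 = -85$)
$q{\left(W \right)} = -3 + 8 W$ ($q{\left(W \right)} = -3 + \frac{4 W 6}{3} = -3 + \frac{24 W}{3} = -3 + 8 W$)
$\left(q{\left(32 \right)} + 7853\right) + E{\left(80 \right)} = \left(\left(-3 + 8 \cdot 32\right) + 7853\right) - 85 = \left(\left(-3 + 256\right) + 7853\right) - 85 = \left(253 + 7853\right) - 85 = 8106 - 85 = 8021$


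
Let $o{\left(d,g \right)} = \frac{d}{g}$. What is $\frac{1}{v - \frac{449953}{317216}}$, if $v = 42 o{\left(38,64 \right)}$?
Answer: $\frac{317216}{7460621} \approx 0.042519$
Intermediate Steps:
$v = \frac{399}{16}$ ($v = 42 \cdot \frac{38}{64} = 42 \cdot 38 \cdot \frac{1}{64} = 42 \cdot \frac{19}{32} = \frac{399}{16} \approx 24.938$)
$\frac{1}{v - \frac{449953}{317216}} = \frac{1}{\frac{399}{16} - \frac{449953}{317216}} = \frac{1}{\frac{7460621}{317216}} = \frac{317216}{7460621}$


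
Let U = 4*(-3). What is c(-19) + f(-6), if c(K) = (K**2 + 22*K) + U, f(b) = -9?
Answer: -78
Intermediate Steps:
U = -12
c(K) = -12 + K**2 + 22*K (c(K) = (K**2 + 22*K) - 12 = -12 + K**2 + 22*K)
c(-19) + f(-6) = (-12 + (-19)**2 + 22*(-19)) - 9 = (-12 + 361 - 418) - 9 = -69 - 9 = -78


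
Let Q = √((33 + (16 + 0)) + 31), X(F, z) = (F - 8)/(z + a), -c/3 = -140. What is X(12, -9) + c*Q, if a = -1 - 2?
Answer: -⅓ + 1680*√5 ≈ 3756.3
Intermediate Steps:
a = -3
c = 420 (c = -3*(-140) = 420)
X(F, z) = (-8 + F)/(-3 + z) (X(F, z) = (F - 8)/(z - 3) = (-8 + F)/(-3 + z))
Q = 4*√5 (Q = √((33 + 16) + 31) = √(49 + 31) = √80 = 4*√5 ≈ 8.9443)
X(12, -9) + c*Q = (-8 + 12)/(-3 - 9) + 420*(4*√5) = 4/(-12) + 1680*√5 = -1/12*4 + 1680*√5 = -⅓ + 1680*√5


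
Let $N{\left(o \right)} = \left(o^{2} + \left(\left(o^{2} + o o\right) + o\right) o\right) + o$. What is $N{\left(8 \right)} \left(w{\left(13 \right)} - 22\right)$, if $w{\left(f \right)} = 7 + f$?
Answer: $-2320$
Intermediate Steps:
$N{\left(o \right)} = o + o^{2} + o \left(o + 2 o^{2}\right)$ ($N{\left(o \right)} = \left(o^{2} + \left(\left(o^{2} + o^{2}\right) + o\right) o\right) + o = \left(o^{2} + \left(2 o^{2} + o\right) o\right) + o = \left(o^{2} + \left(o + 2 o^{2}\right) o\right) + o = \left(o^{2} + o \left(o + 2 o^{2}\right)\right) + o = o + o^{2} + o \left(o + 2 o^{2}\right)$)
$N{\left(8 \right)} \left(w{\left(13 \right)} - 22\right) = 8 \left(1 + 2 \cdot 8 + 2 \cdot 8^{2}\right) \left(\left(7 + 13\right) - 22\right) = 8 \left(1 + 16 + 2 \cdot 64\right) \left(20 - 22\right) = 8 \left(1 + 16 + 128\right) \left(-2\right) = 8 \cdot 145 \left(-2\right) = 1160 \left(-2\right) = -2320$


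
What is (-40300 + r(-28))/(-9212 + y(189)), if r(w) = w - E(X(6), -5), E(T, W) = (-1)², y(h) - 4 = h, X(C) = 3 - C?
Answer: 40329/9019 ≈ 4.4716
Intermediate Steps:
y(h) = 4 + h
E(T, W) = 1
r(w) = -1 + w (r(w) = w - 1*1 = w - 1 = -1 + w)
(-40300 + r(-28))/(-9212 + y(189)) = (-40300 + (-1 - 28))/(-9212 + (4 + 189)) = (-40300 - 29)/(-9212 + 193) = -40329/(-9019) = -40329*(-1/9019) = 40329/9019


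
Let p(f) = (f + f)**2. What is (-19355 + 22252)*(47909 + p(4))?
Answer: 138977781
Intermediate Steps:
p(f) = 4*f**2 (p(f) = (2*f)**2 = 4*f**2)
(-19355 + 22252)*(47909 + p(4)) = (-19355 + 22252)*(47909 + 4*4**2) = 2897*(47909 + 4*16) = 2897*(47909 + 64) = 2897*47973 = 138977781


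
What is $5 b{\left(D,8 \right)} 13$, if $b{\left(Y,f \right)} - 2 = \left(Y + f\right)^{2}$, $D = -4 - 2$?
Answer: $390$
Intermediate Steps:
$D = -6$ ($D = -4 - 2 = -6$)
$b{\left(Y,f \right)} = 2 + \left(Y + f\right)^{2}$
$5 b{\left(D,8 \right)} 13 = 5 \left(2 + \left(-6 + 8\right)^{2}\right) 13 = 5 \left(2 + 2^{2}\right) 13 = 5 \left(2 + 4\right) 13 = 5 \cdot 6 \cdot 13 = 30 \cdot 13 = 390$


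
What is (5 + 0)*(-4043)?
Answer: -20215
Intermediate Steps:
(5 + 0)*(-4043) = 5*(-4043) = -20215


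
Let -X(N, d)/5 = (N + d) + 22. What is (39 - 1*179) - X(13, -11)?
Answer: -20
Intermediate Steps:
X(N, d) = -110 - 5*N - 5*d (X(N, d) = -5*((N + d) + 22) = -5*(22 + N + d) = -110 - 5*N - 5*d)
(39 - 1*179) - X(13, -11) = (39 - 1*179) - (-110 - 5*13 - 5*(-11)) = (39 - 179) - (-110 - 65 + 55) = -140 - 1*(-120) = -140 + 120 = -20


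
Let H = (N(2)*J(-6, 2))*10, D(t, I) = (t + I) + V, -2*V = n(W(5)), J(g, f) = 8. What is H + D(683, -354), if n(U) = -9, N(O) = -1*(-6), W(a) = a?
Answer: 1627/2 ≈ 813.50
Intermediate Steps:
N(O) = 6
V = 9/2 (V = -1/2*(-9) = 9/2 ≈ 4.5000)
D(t, I) = 9/2 + I + t (D(t, I) = (t + I) + 9/2 = (I + t) + 9/2 = 9/2 + I + t)
H = 480 (H = (6*8)*10 = 48*10 = 480)
H + D(683, -354) = 480 + (9/2 - 354 + 683) = 480 + 667/2 = 1627/2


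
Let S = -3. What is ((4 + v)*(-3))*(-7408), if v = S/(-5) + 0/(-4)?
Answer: 511152/5 ≈ 1.0223e+5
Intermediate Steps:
v = ⅗ (v = -3/(-5) + 0/(-4) = -3*(-⅕) + 0*(-¼) = ⅗ + 0 = ⅗ ≈ 0.60000)
((4 + v)*(-3))*(-7408) = ((4 + ⅗)*(-3))*(-7408) = ((23/5)*(-3))*(-7408) = -69/5*(-7408) = 511152/5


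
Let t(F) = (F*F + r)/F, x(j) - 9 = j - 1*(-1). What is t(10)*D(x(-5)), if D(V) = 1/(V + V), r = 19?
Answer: 119/100 ≈ 1.1900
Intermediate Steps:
x(j) = 10 + j (x(j) = 9 + (j - 1*(-1)) = 9 + (j + 1) = 9 + (1 + j) = 10 + j)
t(F) = (19 + F²)/F (t(F) = (F*F + 19)/F = (F² + 19)/F = (19 + F²)/F)
D(V) = 1/(2*V)
t(10)*D(x(-5)) = (10 + 19/10)*(1/(2*(10 - 5))) = (10 + 19*(⅒))*((½)/5) = (10 + 19/10)*((½)*(⅕)) = (119/10)*(⅒) = 119/100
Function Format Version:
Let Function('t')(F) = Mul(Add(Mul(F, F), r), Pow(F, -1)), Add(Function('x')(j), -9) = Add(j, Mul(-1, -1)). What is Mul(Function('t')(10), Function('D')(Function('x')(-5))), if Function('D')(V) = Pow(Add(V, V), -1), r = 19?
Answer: Rational(119, 100) ≈ 1.1900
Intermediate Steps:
Function('x')(j) = Add(10, j) (Function('x')(j) = Add(9, Add(j, Mul(-1, -1))) = Add(9, Add(j, 1)) = Add(9, Add(1, j)) = Add(10, j))
Function('t')(F) = Mul(Pow(F, -1), Add(19, Pow(F, 2))) (Function('t')(F) = Mul(Add(Mul(F, F), 19), Pow(F, -1)) = Mul(Add(Pow(F, 2), 19), Pow(F, -1)) = Mul(Add(19, Pow(F, 2)), Pow(F, -1)) = Mul(Pow(F, -1), Add(19, Pow(F, 2))))
Function('D')(V) = Mul(Rational(1, 2), Pow(V, -1)) (Function('D')(V) = Pow(Mul(2, V), -1) = Mul(Rational(1, 2), Pow(V, -1)))
Mul(Function('t')(10), Function('D')(Function('x')(-5))) = Mul(Add(10, Mul(19, Pow(10, -1))), Mul(Rational(1, 2), Pow(Add(10, -5), -1))) = Mul(Add(10, Mul(19, Rational(1, 10))), Mul(Rational(1, 2), Pow(5, -1))) = Mul(Add(10, Rational(19, 10)), Mul(Rational(1, 2), Rational(1, 5))) = Mul(Rational(119, 10), Rational(1, 10)) = Rational(119, 100)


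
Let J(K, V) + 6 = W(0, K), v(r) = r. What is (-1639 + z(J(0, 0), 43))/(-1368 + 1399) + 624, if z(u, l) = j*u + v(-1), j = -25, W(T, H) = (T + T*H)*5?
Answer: 17854/31 ≈ 575.94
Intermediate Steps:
W(T, H) = 5*T + 5*H*T (W(T, H) = (T + H*T)*5 = 5*T + 5*H*T)
J(K, V) = -6 (J(K, V) = -6 + 5*0*(1 + K) = -6 + 0 = -6)
z(u, l) = -1 - 25*u (z(u, l) = -25*u - 1 = -1 - 25*u)
(-1639 + z(J(0, 0), 43))/(-1368 + 1399) + 624 = (-1639 + (-1 - 25*(-6)))/(-1368 + 1399) + 624 = (-1639 + (-1 + 150))/31 + 624 = (-1639 + 149)*(1/31) + 624 = -1490*1/31 + 624 = -1490/31 + 624 = 17854/31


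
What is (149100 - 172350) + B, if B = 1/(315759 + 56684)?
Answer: -8659299749/372443 ≈ -23250.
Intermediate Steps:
B = 1/372443 ≈ 2.6850e-6
(149100 - 172350) + B = (149100 - 172350) + 1/372443 = -23250 + 1/372443 = -8659299749/372443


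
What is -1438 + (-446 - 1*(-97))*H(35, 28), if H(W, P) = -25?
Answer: 7287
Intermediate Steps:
-1438 + (-446 - 1*(-97))*H(35, 28) = -1438 + (-446 - 1*(-97))*(-25) = -1438 + (-446 + 97)*(-25) = -1438 - 349*(-25) = -1438 + 8725 = 7287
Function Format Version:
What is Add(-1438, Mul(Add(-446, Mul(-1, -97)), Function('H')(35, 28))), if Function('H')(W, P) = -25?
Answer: 7287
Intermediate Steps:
Add(-1438, Mul(Add(-446, Mul(-1, -97)), Function('H')(35, 28))) = Add(-1438, Mul(Add(-446, Mul(-1, -97)), -25)) = Add(-1438, Mul(Add(-446, 97), -25)) = Add(-1438, Mul(-349, -25)) = Add(-1438, 8725) = 7287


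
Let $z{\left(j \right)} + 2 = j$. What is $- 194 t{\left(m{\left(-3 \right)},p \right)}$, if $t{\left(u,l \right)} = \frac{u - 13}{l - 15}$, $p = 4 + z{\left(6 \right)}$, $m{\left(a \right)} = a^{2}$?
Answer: $- \frac{776}{7} \approx -110.86$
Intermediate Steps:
$z{\left(j \right)} = -2 + j$
$p = 8$ ($p = 4 + \left(-2 + 6\right) = 4 + 4 = 8$)
$t{\left(u,l \right)} = \frac{-13 + u}{-15 + l}$ ($t{\left(u,l \right)} = \frac{-13 + u}{l - 15} = \frac{-13 + u}{-15 + l}$)
$- 194 t{\left(m{\left(-3 \right)},p \right)} = - 194 \frac{-13 + \left(-3\right)^{2}}{-15 + 8} = - 194 \frac{-13 + 9}{-7} = - 194 \left(\left(- \frac{1}{7}\right) \left(-4\right)\right) = \left(-194\right) \frac{4}{7} = - \frac{776}{7}$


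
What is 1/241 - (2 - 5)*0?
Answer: 1/241 ≈ 0.0041494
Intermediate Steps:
1/241 - (2 - 5)*0 = 1/241 - (-3)*0 = 1/241 - 1*0 = 1/241 + 0 = 1/241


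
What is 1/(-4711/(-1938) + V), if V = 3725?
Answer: 1938/7223761 ≈ 0.00026828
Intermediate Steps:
1/(-4711/(-1938) + V) = 1/(-4711/(-1938) + 3725) = 1/(-4711*(-1/1938) + 3725) = 1/(4711/1938 + 3725) = 1/(7223761/1938) = 1938/7223761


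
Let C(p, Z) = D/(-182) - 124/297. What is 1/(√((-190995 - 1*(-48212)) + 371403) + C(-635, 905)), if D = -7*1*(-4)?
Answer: 4258683/1704053430292 + 14907321*√57155/1704053430292 ≈ 0.0020939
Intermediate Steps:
D = 28 (D = -7*(-4) = 28)
C(p, Z) = -2206/3861 (C(p, Z) = 28/(-182) - 124/297 = 28*(-1/182) - 124*1/297 = -2/13 - 124/297 = -2206/3861)
1/(√((-190995 - 1*(-48212)) + 371403) + C(-635, 905)) = 1/(√((-190995 - 1*(-48212)) + 371403) - 2206/3861) = 1/(√((-190995 + 48212) + 371403) - 2206/3861) = 1/(√(-142783 + 371403) - 2206/3861) = 1/(√228620 - 2206/3861) = 1/(2*√57155 - 2206/3861) = 1/(-2206/3861 + 2*√57155)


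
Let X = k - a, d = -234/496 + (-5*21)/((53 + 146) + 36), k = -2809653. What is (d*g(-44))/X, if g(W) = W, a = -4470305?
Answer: 117777/4839139928 ≈ 2.4338e-5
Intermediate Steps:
d = -10707/11656 (d = -234*1/496 - 105/(199 + 36) = -117/248 - 105/235 = -117/248 - 105*1/235 = -117/248 - 21/47 = -10707/11656 ≈ -0.91858)
X = 1660652 (X = -2809653 - 1*(-4470305) = -2809653 + 4470305 = 1660652)
(d*g(-44))/X = -10707/11656*(-44)/1660652 = (117777/2914)*(1/1660652) = 117777/4839139928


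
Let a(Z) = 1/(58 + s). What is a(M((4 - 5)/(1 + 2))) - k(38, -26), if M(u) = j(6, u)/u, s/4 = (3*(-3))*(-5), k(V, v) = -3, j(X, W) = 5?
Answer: 715/238 ≈ 3.0042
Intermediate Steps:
s = 180 (s = 4*((3*(-3))*(-5)) = 4*(-9*(-5)) = 4*45 = 180)
M(u) = 5/u
a(Z) = 1/238 (a(Z) = 1/(58 + 180) = 1/238)
a(M((4 - 5)/(1 + 2))) - k(38, -26) = 1/238 - 1*(-3) = 1/238 + 3 = 715/238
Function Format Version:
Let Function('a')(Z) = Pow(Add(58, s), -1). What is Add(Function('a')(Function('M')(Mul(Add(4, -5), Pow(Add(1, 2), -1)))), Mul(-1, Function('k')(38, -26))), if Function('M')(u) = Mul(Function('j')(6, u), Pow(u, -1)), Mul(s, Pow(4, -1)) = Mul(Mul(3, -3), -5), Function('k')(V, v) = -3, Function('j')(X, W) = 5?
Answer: Rational(715, 238) ≈ 3.0042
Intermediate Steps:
s = 180 (s = Mul(4, Mul(Mul(3, -3), -5)) = Mul(4, Mul(-9, -5)) = Mul(4, 45) = 180)
Function('M')(u) = Mul(5, Pow(u, -1))
Function('a')(Z) = Rational(1, 238) (Function('a')(Z) = Pow(Add(58, 180), -1) = Pow(238, -1) = Rational(1, 238))
Add(Function('a')(Function('M')(Mul(Add(4, -5), Pow(Add(1, 2), -1)))), Mul(-1, Function('k')(38, -26))) = Add(Rational(1, 238), Mul(-1, -3)) = Add(Rational(1, 238), 3) = Rational(715, 238)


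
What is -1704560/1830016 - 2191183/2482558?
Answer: -257549031669/141972526904 ≈ -1.8141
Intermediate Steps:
-1704560/1830016 - 2191183/2482558 = -1704560*1/1830016 - 2191183*1/2482558 = -106535/114376 - 2191183/2482558 = -257549031669/141972526904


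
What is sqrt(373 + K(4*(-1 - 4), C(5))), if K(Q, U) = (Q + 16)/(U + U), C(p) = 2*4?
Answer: sqrt(1491)/2 ≈ 19.307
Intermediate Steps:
C(p) = 8
K(Q, U) = (16 + Q)/(2*U) (K(Q, U) = (16 + Q)/((2*U)) = (16 + Q)*(1/(2*U)) = (16 + Q)/(2*U))
sqrt(373 + K(4*(-1 - 4), C(5))) = sqrt(373 + (1/2)*(16 + 4*(-1 - 4))/8) = sqrt(373 + (1/2)*(1/8)*(16 + 4*(-5))) = sqrt(373 + (1/2)*(1/8)*(16 - 20)) = sqrt(373 + (1/2)*(1/8)*(-4)) = sqrt(373 - 1/4) = sqrt(1491/4) = sqrt(1491)/2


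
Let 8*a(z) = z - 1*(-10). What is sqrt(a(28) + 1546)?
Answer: sqrt(6203)/2 ≈ 39.380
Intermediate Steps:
a(z) = 5/4 + z/8 (a(z) = (z - 1*(-10))/8 = (z + 10)/8 = (10 + z)/8 = 5/4 + z/8)
sqrt(a(28) + 1546) = sqrt((5/4 + (1/8)*28) + 1546) = sqrt((5/4 + 7/2) + 1546) = sqrt(19/4 + 1546) = sqrt(6203/4) = sqrt(6203)/2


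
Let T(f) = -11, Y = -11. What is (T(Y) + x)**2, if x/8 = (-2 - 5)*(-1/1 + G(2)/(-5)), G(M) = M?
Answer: 113569/25 ≈ 4542.8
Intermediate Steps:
x = 392/5 (x = 8*((-2 - 5)*(-1/1 + 2/(-5))) = 8*(-7*(-1*1 + 2*(-1/5))) = 8*(-7*(-1 - 2/5)) = 8*(-7*(-7/5)) = 8*(49/5) = 392/5 ≈ 78.400)
(T(Y) + x)**2 = (-11 + 392/5)**2 = (337/5)**2 = 113569/25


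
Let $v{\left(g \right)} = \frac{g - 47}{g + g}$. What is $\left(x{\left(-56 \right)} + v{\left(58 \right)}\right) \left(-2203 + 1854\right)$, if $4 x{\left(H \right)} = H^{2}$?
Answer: $- \frac{31743295}{116} \approx -2.7365 \cdot 10^{5}$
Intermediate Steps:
$x{\left(H \right)} = \frac{H^{2}}{4}$
$v{\left(g \right)} = \frac{-47 + g}{2 g}$
$\left(x{\left(-56 \right)} + v{\left(58 \right)}\right) \left(-2203 + 1854\right) = \left(\frac{\left(-56\right)^{2}}{4} + \frac{-47 + 58}{2 \cdot 58}\right) \left(-2203 + 1854\right) = \left(\frac{1}{4} \cdot 3136 + \frac{1}{2} \cdot \frac{1}{58} \cdot 11\right) \left(-349\right) = \left(784 + \frac{11}{116}\right) \left(-349\right) = \frac{90955}{116} \left(-349\right) = - \frac{31743295}{116}$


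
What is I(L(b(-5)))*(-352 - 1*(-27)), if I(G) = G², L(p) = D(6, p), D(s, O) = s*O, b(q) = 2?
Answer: -46800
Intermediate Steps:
D(s, O) = O*s
L(p) = 6*p (L(p) = p*6 = 6*p)
I(L(b(-5)))*(-352 - 1*(-27)) = (6*2)²*(-352 - 1*(-27)) = 12²*(-352 + 27) = 144*(-325) = -46800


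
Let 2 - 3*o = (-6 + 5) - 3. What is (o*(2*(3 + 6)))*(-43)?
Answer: -1548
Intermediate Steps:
o = 2 (o = ⅔ - ((-6 + 5) - 3)/3 = ⅔ - (-1 - 3)/3 = ⅔ - ⅓*(-4) = ⅔ + 4/3 = 2)
(o*(2*(3 + 6)))*(-43) = (2*(2*(3 + 6)))*(-43) = (2*(2*9))*(-43) = (2*18)*(-43) = 36*(-43) = -1548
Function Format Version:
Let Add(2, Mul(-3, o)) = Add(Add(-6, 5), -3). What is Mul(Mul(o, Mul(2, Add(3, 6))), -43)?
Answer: -1548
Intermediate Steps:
o = 2 (o = Add(Rational(2, 3), Mul(Rational(-1, 3), Add(Add(-6, 5), -3))) = Add(Rational(2, 3), Mul(Rational(-1, 3), Add(-1, -3))) = Add(Rational(2, 3), Mul(Rational(-1, 3), -4)) = Add(Rational(2, 3), Rational(4, 3)) = 2)
Mul(Mul(o, Mul(2, Add(3, 6))), -43) = Mul(Mul(2, Mul(2, Add(3, 6))), -43) = Mul(Mul(2, Mul(2, 9)), -43) = Mul(Mul(2, 18), -43) = Mul(36, -43) = -1548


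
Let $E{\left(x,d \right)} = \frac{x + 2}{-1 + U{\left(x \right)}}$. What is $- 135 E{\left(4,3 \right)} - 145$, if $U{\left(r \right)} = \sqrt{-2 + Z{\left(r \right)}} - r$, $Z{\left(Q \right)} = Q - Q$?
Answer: $5 + 30 i \sqrt{2} \approx 5.0 + 42.426 i$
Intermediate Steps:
$Z{\left(Q \right)} = 0$
$U{\left(r \right)} = - r + i \sqrt{2}$ ($U{\left(r \right)} = \sqrt{-2 + 0} - r = \sqrt{-2} - r = i \sqrt{2} - r = - r + i \sqrt{2}$)
$E{\left(x,d \right)} = \frac{2 + x}{-1 - x + i \sqrt{2}}$ ($E{\left(x,d \right)} = \frac{x + 2}{-1 - \left(x - i \sqrt{2}\right)} = \frac{2 + x}{-1 - x + i \sqrt{2}}$)
$- 135 E{\left(4,3 \right)} - 145 = - 135 \frac{-2 - 4}{1 + 4 - i \sqrt{2}} - 145 = - 135 \frac{-2 - 4}{5 - i \sqrt{2}} - 145 = - 135 \frac{1}{5 - i \sqrt{2}} \left(-6\right) - 145 = - 135 \left(- \frac{6}{5 - i \sqrt{2}}\right) - 145 = \frac{810}{5 - i \sqrt{2}} - 145 = -145 + \frac{810}{5 - i \sqrt{2}}$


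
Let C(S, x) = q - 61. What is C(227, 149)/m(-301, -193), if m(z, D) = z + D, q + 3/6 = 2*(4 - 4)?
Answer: 123/988 ≈ 0.12449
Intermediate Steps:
q = -1/2 (q = -1/2 + 2*(4 - 4) = -1/2 + 2*0 = -1/2 + 0 = -1/2 ≈ -0.50000)
m(z, D) = D + z
C(S, x) = -123/2 (C(S, x) = -1/2 - 61 = -123/2)
C(227, 149)/m(-301, -193) = -123/(2*(-193 - 301)) = -123/2/(-494) = -123/2*(-1/494) = 123/988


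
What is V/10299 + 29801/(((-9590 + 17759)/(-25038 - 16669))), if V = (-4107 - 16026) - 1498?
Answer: -4266969985144/28044177 ≈ -1.5215e+5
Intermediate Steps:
V = -21631 (V = -20133 - 1498 = -21631)
V/10299 + 29801/(((-9590 + 17759)/(-25038 - 16669))) = -21631/10299 + 29801/(((-9590 + 17759)/(-25038 - 16669))) = -21631*1/10299 + 29801/((8169/(-41707))) = -21631/10299 + 29801/((8169*(-1/41707))) = -21631/10299 + 29801/(-8169/41707) = -21631/10299 + 29801*(-41707/8169) = -21631/10299 - 1242910307/8169 = -4266969985144/28044177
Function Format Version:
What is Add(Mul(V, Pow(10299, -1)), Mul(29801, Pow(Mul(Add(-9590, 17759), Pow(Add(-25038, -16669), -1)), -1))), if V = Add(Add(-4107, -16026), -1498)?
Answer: Rational(-4266969985144, 28044177) ≈ -1.5215e+5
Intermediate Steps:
V = -21631 (V = Add(-20133, -1498) = -21631)
Add(Mul(V, Pow(10299, -1)), Mul(29801, Pow(Mul(Add(-9590, 17759), Pow(Add(-25038, -16669), -1)), -1))) = Add(Mul(-21631, Pow(10299, -1)), Mul(29801, Pow(Mul(Add(-9590, 17759), Pow(Add(-25038, -16669), -1)), -1))) = Add(Mul(-21631, Rational(1, 10299)), Mul(29801, Pow(Mul(8169, Pow(-41707, -1)), -1))) = Add(Rational(-21631, 10299), Mul(29801, Pow(Mul(8169, Rational(-1, 41707)), -1))) = Add(Rational(-21631, 10299), Mul(29801, Pow(Rational(-8169, 41707), -1))) = Add(Rational(-21631, 10299), Mul(29801, Rational(-41707, 8169))) = Add(Rational(-21631, 10299), Rational(-1242910307, 8169)) = Rational(-4266969985144, 28044177)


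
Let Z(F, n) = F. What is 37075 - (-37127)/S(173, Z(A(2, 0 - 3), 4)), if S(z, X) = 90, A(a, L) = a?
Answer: 3373877/90 ≈ 37488.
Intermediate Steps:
37075 - (-37127)/S(173, Z(A(2, 0 - 3), 4)) = 37075 - (-37127)/90 = 37075 - 1*(-37127/90) = 37075 + 37127/90 = 3373877/90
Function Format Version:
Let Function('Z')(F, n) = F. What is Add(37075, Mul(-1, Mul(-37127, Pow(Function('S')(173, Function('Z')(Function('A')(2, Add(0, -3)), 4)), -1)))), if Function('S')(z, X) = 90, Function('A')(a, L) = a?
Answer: Rational(3373877, 90) ≈ 37488.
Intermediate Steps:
Add(37075, Mul(-1, Mul(-37127, Pow(Function('S')(173, Function('Z')(Function('A')(2, Add(0, -3)), 4)), -1)))) = Add(37075, Mul(-1, Mul(-37127, Pow(90, -1)))) = Add(37075, Mul(-1, Mul(-37127, Rational(1, 90)))) = Add(37075, Mul(-1, Rational(-37127, 90))) = Add(37075, Rational(37127, 90)) = Rational(3373877, 90)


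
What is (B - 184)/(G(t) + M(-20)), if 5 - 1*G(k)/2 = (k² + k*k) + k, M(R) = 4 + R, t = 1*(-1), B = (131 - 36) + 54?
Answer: 35/8 ≈ 4.3750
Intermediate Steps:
B = 149 (B = 95 + 54 = 149)
t = -1
G(k) = 10 - 4*k² - 2*k (G(k) = 10 - 2*((k² + k*k) + k) = 10 - 2*((k² + k²) + k) = 10 - 2*(2*k² + k) = 10 - 2*(k + 2*k²) = 10 + (-4*k² - 2*k) = 10 - 4*k² - 2*k)
(B - 184)/(G(t) + M(-20)) = (149 - 184)/((10 - 4*(-1)² - 2*(-1)) + (4 - 20)) = -35/((10 - 4*1 + 2) - 16) = -35/((10 - 4 + 2) - 16) = -35/(8 - 16) = -35/(-8) = -35*(-⅛) = 35/8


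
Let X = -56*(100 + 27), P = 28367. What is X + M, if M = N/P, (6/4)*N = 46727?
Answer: -605144858/85101 ≈ -7110.9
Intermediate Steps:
N = 93454/3 (N = (⅔)*46727 = 93454/3 ≈ 31151.)
M = 93454/85101 (M = (93454/3)/28367 = (93454/3)*(1/28367) = 93454/85101 ≈ 1.0982)
X = -7112 (X = -56*127 = -7112)
X + M = -7112 + 93454/85101 = -605144858/85101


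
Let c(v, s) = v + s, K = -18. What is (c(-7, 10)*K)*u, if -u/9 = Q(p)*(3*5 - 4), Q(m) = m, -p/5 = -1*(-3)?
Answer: -80190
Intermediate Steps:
p = -15 (p = -(-5)*(-3) = -5*3 = -15)
c(v, s) = s + v
u = 1485 (u = -(-135)*(3*5 - 4) = -(-135)*(15 - 4) = -(-135)*11 = -9*(-165) = 1485)
(c(-7, 10)*K)*u = ((10 - 7)*(-18))*1485 = (3*(-18))*1485 = -54*1485 = -80190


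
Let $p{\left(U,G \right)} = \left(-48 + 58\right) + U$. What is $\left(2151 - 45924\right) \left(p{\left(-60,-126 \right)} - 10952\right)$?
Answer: $481590546$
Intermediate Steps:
$p{\left(U,G \right)} = 10 + U$
$\left(2151 - 45924\right) \left(p{\left(-60,-126 \right)} - 10952\right) = \left(2151 - 45924\right) \left(\left(10 - 60\right) - 10952\right) = - 43773 \left(-50 - 10952\right) = \left(-43773\right) \left(-11002\right) = 481590546$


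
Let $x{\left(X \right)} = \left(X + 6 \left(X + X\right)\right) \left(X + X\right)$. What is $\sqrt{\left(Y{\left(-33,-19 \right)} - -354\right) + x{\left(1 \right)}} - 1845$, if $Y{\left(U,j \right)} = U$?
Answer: $-1845 + \sqrt{347} \approx -1826.4$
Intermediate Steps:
$x{\left(X \right)} = 26 X^{2}$ ($x{\left(X \right)} = \left(X + 6 \cdot 2 X\right) 2 X = \left(X + 12 X\right) 2 X = 13 X 2 X = 26 X^{2}$)
$\sqrt{\left(Y{\left(-33,-19 \right)} - -354\right) + x{\left(1 \right)}} - 1845 = \sqrt{\left(-33 - -354\right) + 26 \cdot 1^{2}} - 1845 = \sqrt{\left(-33 + 354\right) + 26 \cdot 1} - 1845 = \sqrt{321 + 26} - 1845 = \sqrt{347} - 1845 = -1845 + \sqrt{347}$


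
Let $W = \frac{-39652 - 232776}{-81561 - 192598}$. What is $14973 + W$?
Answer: $\frac{4105255135}{274159} \approx 14974.0$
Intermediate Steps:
$W = \frac{272428}{274159}$ ($W = - \frac{272428}{-274159} = \left(-272428\right) \left(- \frac{1}{274159}\right) = \frac{272428}{274159} \approx 0.99369$)
$14973 + W = 14973 + \frac{272428}{274159} = \frac{4105255135}{274159}$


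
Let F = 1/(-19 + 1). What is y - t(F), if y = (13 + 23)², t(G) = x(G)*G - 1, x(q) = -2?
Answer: 11672/9 ≈ 1296.9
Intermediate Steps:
F = -1/18 (F = 1/(-18) = -1/18 ≈ -0.055556)
t(G) = -1 - 2*G (t(G) = -2*G - 1 = -1 - 2*G)
y = 1296 (y = 36² = 1296)
y - t(F) = 1296 - (-1 - 2*(-1/18)) = 1296 - (-1 + ⅑) = 1296 - 1*(-8/9) = 1296 + 8/9 = 11672/9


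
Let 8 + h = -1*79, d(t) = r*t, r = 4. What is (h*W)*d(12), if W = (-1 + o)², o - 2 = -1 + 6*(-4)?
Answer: -2405376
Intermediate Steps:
d(t) = 4*t
o = -23 (o = 2 + (-1 + 6*(-4)) = 2 + (-1 - 24) = 2 - 25 = -23)
h = -87 (h = -8 - 1*79 = -8 - 79 = -87)
W = 576 (W = (-1 - 23)² = (-24)² = 576)
(h*W)*d(12) = (-87*576)*(4*12) = -50112*48 = -2405376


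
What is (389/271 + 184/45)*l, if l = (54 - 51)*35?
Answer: 471583/813 ≈ 580.05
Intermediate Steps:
l = 105 (l = 3*35 = 105)
(389/271 + 184/45)*l = (389/271 + 184/45)*105 = (67369/12195)*105 = 471583/813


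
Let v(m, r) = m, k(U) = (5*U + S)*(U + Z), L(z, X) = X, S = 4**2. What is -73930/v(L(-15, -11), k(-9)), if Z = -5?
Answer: 73930/11 ≈ 6720.9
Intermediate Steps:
S = 16
k(U) = (-5 + U)*(16 + 5*U) (k(U) = (5*U + 16)*(U - 5) = (16 + 5*U)*(-5 + U) = (-5 + U)*(16 + 5*U))
-73930/v(L(-15, -11), k(-9)) = -73930/(-11) = -73930*(-1/11) = 73930/11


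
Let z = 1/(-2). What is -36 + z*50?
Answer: -61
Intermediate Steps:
z = -½ ≈ -0.50000
-36 + z*50 = -36 - ½*50 = -36 - 25 = -61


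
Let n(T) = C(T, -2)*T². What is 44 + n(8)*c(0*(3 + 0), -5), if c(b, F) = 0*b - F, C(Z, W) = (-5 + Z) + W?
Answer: 364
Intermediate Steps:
C(Z, W) = -5 + W + Z
n(T) = T²*(-7 + T) (n(T) = (-5 - 2 + T)*T² = (-7 + T)*T² = T²*(-7 + T))
c(b, F) = -F (c(b, F) = 0 - F = -F)
44 + n(8)*c(0*(3 + 0), -5) = 44 + (8²*(-7 + 8))*(-1*(-5)) = 44 + (64*1)*5 = 44 + 64*5 = 44 + 320 = 364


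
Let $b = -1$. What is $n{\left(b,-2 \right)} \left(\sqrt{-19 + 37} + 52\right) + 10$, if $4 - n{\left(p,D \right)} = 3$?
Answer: $62 + 3 \sqrt{2} \approx 66.243$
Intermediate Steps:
$n{\left(p,D \right)} = 1$ ($n{\left(p,D \right)} = 4 - 3 = 1$)
$n{\left(b,-2 \right)} \left(\sqrt{-19 + 37} + 52\right) + 10 = 1 \left(\sqrt{-19 + 37} + 52\right) + 10 = 1 \left(\sqrt{18} + 52\right) + 10 = 1 \left(3 \sqrt{2} + 52\right) + 10 = 1 \left(52 + 3 \sqrt{2}\right) + 10 = \left(52 + 3 \sqrt{2}\right) + 10 = 62 + 3 \sqrt{2}$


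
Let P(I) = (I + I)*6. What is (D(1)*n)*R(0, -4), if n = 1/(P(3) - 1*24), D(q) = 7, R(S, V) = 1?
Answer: 7/12 ≈ 0.58333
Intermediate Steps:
P(I) = 12*I (P(I) = (2*I)*6 = 12*I)
n = 1/12 (n = 1/(12*3 - 1*24) = 1/(36 - 24) = 1/12 ≈ 0.083333)
(D(1)*n)*R(0, -4) = (7*(1/12))*1 = (7/12)*1 = 7/12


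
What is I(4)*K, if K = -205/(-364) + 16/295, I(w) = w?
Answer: 66299/26845 ≈ 2.4697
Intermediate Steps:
K = 66299/107380 (K = -205*(-1/364) + 16*(1/295) = 205/364 + 16/295 = 66299/107380 ≈ 0.61742)
I(4)*K = 4*(66299/107380) = 66299/26845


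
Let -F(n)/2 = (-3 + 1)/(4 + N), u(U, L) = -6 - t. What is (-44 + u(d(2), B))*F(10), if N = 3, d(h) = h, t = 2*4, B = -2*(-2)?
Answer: -232/7 ≈ -33.143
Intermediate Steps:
B = 4
t = 8
u(U, L) = -14 (u(U, L) = -6 - 1*8 = -6 - 8 = -14)
F(n) = 4/7 (F(n) = -2*(-3 + 1)/(4 + 3) = -(-4)/7 = -2*(-2/7) = 4/7)
(-44 + u(d(2), B))*F(10) = (-44 - 14)*(4/7) = -58*4/7 = -232/7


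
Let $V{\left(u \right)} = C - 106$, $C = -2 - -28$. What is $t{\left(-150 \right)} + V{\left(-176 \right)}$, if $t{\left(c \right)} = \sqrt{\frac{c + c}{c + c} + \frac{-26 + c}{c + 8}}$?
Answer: $-80 + \frac{\sqrt{11289}}{71} \approx -78.504$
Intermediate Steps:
$C = 26$ ($C = -2 + 28 = 26$)
$t{\left(c \right)} = \sqrt{1 + \frac{-26 + c}{8 + c}}$ ($t{\left(c \right)} = \sqrt{\frac{2 c}{2 c} + \frac{-26 + c}{8 + c}} = \sqrt{2 c \frac{1}{2 c} + \frac{-26 + c}{8 + c}} = \sqrt{1 + \frac{-26 + c}{8 + c}}$)
$V{\left(u \right)} = -80$ ($V{\left(u \right)} = 26 - 106 = -80$)
$t{\left(-150 \right)} + V{\left(-176 \right)} = \sqrt{2} \sqrt{\frac{-9 - 150}{8 - 150}} - 80 = \sqrt{2} \sqrt{\frac{1}{-142} \left(-159\right)} - 80 = \sqrt{2} \sqrt{\left(- \frac{1}{142}\right) \left(-159\right)} - 80 = \sqrt{2} \sqrt{\frac{159}{142}} - 80 = \sqrt{2} \frac{\sqrt{22578}}{142} - 80 = \frac{\sqrt{11289}}{71} - 80 = -80 + \frac{\sqrt{11289}}{71}$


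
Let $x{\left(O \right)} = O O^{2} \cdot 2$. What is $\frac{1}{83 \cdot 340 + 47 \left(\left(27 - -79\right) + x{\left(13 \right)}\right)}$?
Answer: $\frac{1}{239720} \approx 4.1715 \cdot 10^{-6}$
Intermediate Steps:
$x{\left(O \right)} = 2 O^{3}$ ($x{\left(O \right)} = O^{3} \cdot 2 = 2 O^{3}$)
$\frac{1}{83 \cdot 340 + 47 \left(\left(27 - -79\right) + x{\left(13 \right)}\right)} = \frac{1}{83 \cdot 340 + 47 \left(\left(27 - -79\right) + 2 \cdot 13^{3}\right)} = \frac{1}{28220 + 47 \left(\left(27 + 79\right) + 2 \cdot 2197\right)} = \frac{1}{28220 + 47 \left(106 + 4394\right)} = \frac{1}{28220 + 47 \cdot 4500} = \frac{1}{28220 + 211500} = \frac{1}{239720}$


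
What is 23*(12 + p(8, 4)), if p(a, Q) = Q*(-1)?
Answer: 184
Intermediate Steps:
p(a, Q) = -Q
23*(12 + p(8, 4)) = 23*(12 - 1*4) = 23*(12 - 4) = 23*8 = 184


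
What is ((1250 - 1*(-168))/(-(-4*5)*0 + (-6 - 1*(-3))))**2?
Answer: 2010724/9 ≈ 2.2341e+5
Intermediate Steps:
((1250 - 1*(-168))/(-(-4*5)*0 + (-6 - 1*(-3))))**2 = ((1250 + 168)/(-(-20)*0 + (-6 + 3)))**2 = (1418/(-1*0 - 3))**2 = (1418/(0 - 3))**2 = (1418/(-3))**2 = (1418*(-1/3))**2 = (-1418/3)**2 = 2010724/9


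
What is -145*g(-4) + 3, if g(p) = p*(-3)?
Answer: -1737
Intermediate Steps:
g(p) = -3*p
-145*g(-4) + 3 = -(-435)*(-4) + 3 = -145*12 + 3 = -1740 + 3 = -1737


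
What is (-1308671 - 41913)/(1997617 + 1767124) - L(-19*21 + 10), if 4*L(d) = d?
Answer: 1459081913/15058964 ≈ 96.891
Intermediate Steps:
L(d) = d/4
(-1308671 - 41913)/(1997617 + 1767124) - L(-19*21 + 10) = (-1308671 - 41913)/(1997617 + 1767124) - (-19*21 + 10)/4 = -1350584/3764741 - (-399 + 10)/4 = -1350584*1/3764741 - (-389)/4 = -1350584/3764741 - 1*(-389/4) = -1350584/3764741 + 389/4 = 1459081913/15058964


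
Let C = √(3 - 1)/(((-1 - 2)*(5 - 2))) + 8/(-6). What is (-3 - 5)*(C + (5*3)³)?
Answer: -80968/3 + 8*√2/9 ≈ -26988.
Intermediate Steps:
C = -4/3 - √2/9 (C = √2/((-3*3)) + 8*(-⅙) = √2/(-9) - 4/3 = √2*(-⅑) - 4/3 = -√2/9 - 4/3 = -4/3 - √2/9 ≈ -1.4905)
(-3 - 5)*(C + (5*3)³) = (-3 - 5)*((-4/3 - √2/9) + (5*3)³) = -8*((-4/3 - √2/9) + 15³) = -8*((-4/3 - √2/9) + 3375) = -8*(10121/3 - √2/9) = -80968/3 + 8*√2/9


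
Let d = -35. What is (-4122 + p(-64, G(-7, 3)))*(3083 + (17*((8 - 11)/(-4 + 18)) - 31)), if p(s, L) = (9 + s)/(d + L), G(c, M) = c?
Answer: -7386065713/588 ≈ -1.2561e+7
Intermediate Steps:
p(s, L) = (9 + s)/(-35 + L)
(-4122 + p(-64, G(-7, 3)))*(3083 + (17*((8 - 11)/(-4 + 18)) - 31)) = (-4122 + (9 - 64)/(-35 - 7))*(3083 + (17*((8 - 11)/(-4 + 18)) - 31)) = (-4122 - 55/(-42))*(3083 + (17*(-3/14) - 31)) = (-4122 - 1/42*(-55))*(3083 + (17*(-3*1/14) - 31)) = (-4122 + 55/42)*(3083 + (17*(-3/14) - 31)) = -173069*(3083 + (-51/14 - 31))/42 = -173069*(3083 - 485/14)/42 = -173069/42*42677/14 = -7386065713/588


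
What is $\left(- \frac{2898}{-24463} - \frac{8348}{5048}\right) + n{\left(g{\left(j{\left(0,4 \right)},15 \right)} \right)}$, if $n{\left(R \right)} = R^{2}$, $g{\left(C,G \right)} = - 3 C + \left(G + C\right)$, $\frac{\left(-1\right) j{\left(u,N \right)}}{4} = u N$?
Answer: $\frac{6898871845}{30872306} \approx 223.46$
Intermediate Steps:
$j{\left(u,N \right)} = - 4 N u$ ($j{\left(u,N \right)} = - 4 u N = - 4 N u$)
$g{\left(C,G \right)} = G - 2 C$ ($g{\left(C,G \right)} = - 3 C + \left(C + G\right) = G - 2 C$)
$\left(- \frac{2898}{-24463} - \frac{8348}{5048}\right) + n{\left(g{\left(j{\left(0,4 \right)},15 \right)} \right)} = \left(- \frac{2898}{-24463} - \frac{8348}{5048}\right) + \left(15 - 2 \left(\left(-4\right) 4 \cdot 0\right)\right)^{2} = \left(\left(-2898\right) \left(- \frac{1}{24463}\right) - \frac{2087}{1262}\right) + \left(15 - 0\right)^{2} = \left(\frac{2898}{24463} - \frac{2087}{1262}\right) + \left(15 + 0\right)^{2} = - \frac{47397005}{30872306} + 15^{2} = - \frac{47397005}{30872306} + 225 = \frac{6898871845}{30872306}$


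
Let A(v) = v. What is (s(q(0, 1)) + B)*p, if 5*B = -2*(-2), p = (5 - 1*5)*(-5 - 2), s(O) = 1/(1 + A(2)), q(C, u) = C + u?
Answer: 0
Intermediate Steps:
s(O) = 1/3 (s(O) = 1/(1 + 2) = 1/3)
p = 0 (p = (5 - 5)*(-7) = 0*(-7) = 0)
B = 4/5 (B = (-2*(-2))/5 = (1/5)*4 = 4/5 ≈ 0.80000)
(s(q(0, 1)) + B)*p = (1/3 + 4/5)*0 = (17/15)*0 = 0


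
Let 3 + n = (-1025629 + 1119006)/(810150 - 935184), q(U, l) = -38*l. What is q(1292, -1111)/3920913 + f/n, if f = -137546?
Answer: 67431593616079354/1836865401327 ≈ 36710.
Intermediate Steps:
n = -468479/125034 (n = -3 + (-1025629 + 1119006)/(810150 - 935184) = -3 + 93377/(-125034) = -3 + 93377*(-1/125034) = -3 - 93377/125034 = -468479/125034 ≈ -3.7468)
q(1292, -1111)/3920913 + f/n = -38*(-1111)/3920913 - 137546/(-468479/125034) = 42218*(1/3920913) - 137546*(-125034/468479) = 42218/3920913 + 17197926564/468479 = 67431593616079354/1836865401327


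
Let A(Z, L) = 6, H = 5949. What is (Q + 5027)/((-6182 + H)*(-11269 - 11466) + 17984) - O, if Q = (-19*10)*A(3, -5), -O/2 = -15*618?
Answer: -98544527173/5315239 ≈ -18540.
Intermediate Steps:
O = 18540 (O = -(-30)*618 = -2*(-9270) = 18540)
Q = -1140 (Q = -19*10*6 = -190*6 = -1140)
(Q + 5027)/((-6182 + H)*(-11269 - 11466) + 17984) - O = (-1140 + 5027)/((-6182 + 5949)*(-11269 - 11466) + 17984) - 1*18540 = 3887/(-233*(-22735) + 17984) - 18540 = 3887/(5297255 + 17984) - 18540 = 3887/5315239 - 18540 = -98544527173/5315239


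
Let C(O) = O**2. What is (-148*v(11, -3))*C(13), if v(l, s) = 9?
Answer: -225108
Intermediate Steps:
(-148*v(11, -3))*C(13) = -148*9*13**2 = -1332*169 = -225108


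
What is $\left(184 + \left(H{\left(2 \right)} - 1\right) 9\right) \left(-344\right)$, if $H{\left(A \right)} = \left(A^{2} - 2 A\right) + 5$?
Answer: $-75680$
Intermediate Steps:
$H{\left(A \right)} = 5 + A^{2} - 2 A$
$\left(184 + \left(H{\left(2 \right)} - 1\right) 9\right) \left(-344\right) = \left(184 + \left(\left(5 + 2^{2} - 4\right) - 1\right) 9\right) \left(-344\right) = \left(184 + \left(\left(5 + 4 - 4\right) - 1\right) 9\right) \left(-344\right) = \left(184 + \left(5 - 1\right) 9\right) \left(-344\right) = \left(184 + 4 \cdot 9\right) \left(-344\right) = \left(184 + 36\right) \left(-344\right) = 220 \left(-344\right) = -75680$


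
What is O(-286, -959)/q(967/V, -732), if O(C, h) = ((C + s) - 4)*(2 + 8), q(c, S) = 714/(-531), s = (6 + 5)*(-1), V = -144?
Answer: 38055/17 ≈ 2238.5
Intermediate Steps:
s = -11 (s = 11*(-1) = -11)
q(c, S) = -238/177 (q(c, S) = 714*(-1/531) = -238/177)
O(C, h) = -150 + 10*C (O(C, h) = ((C - 11) - 4)*(2 + 8) = ((-11 + C) - 4)*10 = (-15 + C)*10 = -150 + 10*C)
O(-286, -959)/q(967/V, -732) = (-150 + 10*(-286))/(-238/177) = (-150 - 2860)*(-177/238) = -3010*(-177/238) = 38055/17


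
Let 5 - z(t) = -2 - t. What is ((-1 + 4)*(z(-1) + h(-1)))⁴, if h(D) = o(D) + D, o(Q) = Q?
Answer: 20736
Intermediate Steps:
z(t) = 7 + t (z(t) = 5 - (-2 - t) = 5 + (2 + t) = 7 + t)
h(D) = 2*D (h(D) = D + D = 2*D)
((-1 + 4)*(z(-1) + h(-1)))⁴ = ((-1 + 4)*((7 - 1) + 2*(-1)))⁴ = (3*(6 - 2))⁴ = (3*4)⁴ = 12⁴ = 20736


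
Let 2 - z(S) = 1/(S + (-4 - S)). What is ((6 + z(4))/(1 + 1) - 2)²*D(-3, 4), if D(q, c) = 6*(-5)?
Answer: -4335/32 ≈ -135.47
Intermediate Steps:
D(q, c) = -30
z(S) = 9/4 (z(S) = 2 - 1/(S + (-4 - S)) = 2 - 1/(-4) = 2 - 1*(-¼) = 2 + ¼ = 9/4)
((6 + z(4))/(1 + 1) - 2)²*D(-3, 4) = ((6 + 9/4)/(1 + 1) - 2)²*(-30) = ((33/4)/2 - 2)²*(-30) = ((33/4)*(½) - 2)²*(-30) = (33/8 - 2)²*(-30) = (17/8)²*(-30) = (289/64)*(-30) = -4335/32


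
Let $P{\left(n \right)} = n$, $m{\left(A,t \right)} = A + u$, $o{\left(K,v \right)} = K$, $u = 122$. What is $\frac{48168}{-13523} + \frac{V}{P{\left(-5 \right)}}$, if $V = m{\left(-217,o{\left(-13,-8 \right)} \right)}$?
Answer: $\frac{208769}{13523} \approx 15.438$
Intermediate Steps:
$m{\left(A,t \right)} = 122 + A$ ($m{\left(A,t \right)} = A + 122 = 122 + A$)
$V = -95$ ($V = 122 - 217 = -95$)
$\frac{48168}{-13523} + \frac{V}{P{\left(-5 \right)}} = \frac{48168}{-13523} - \frac{95}{-5} = 48168 \left(- \frac{1}{13523}\right) - -19 = - \frac{48168}{13523} + 19 = \frac{208769}{13523}$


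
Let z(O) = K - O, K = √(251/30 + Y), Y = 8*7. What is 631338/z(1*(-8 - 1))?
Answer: 170461260/499 - 631338*√57930/499 ≈ 37088.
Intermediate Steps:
Y = 56
K = √57930/30 (K = √(251/30 + 56) = √(1931/30) = √57930/30 ≈ 8.0229)
z(O) = -O + √57930/30 (z(O) = √57930/30 - O = -O + √57930/30)
631338/z(1*(-8 - 1)) = 631338/(-(-8 - 1) + √57930/30) = 631338/(-(-9) + √57930/30) = 631338/(-1*(-9) + √57930/30) = 631338/(9 + √57930/30)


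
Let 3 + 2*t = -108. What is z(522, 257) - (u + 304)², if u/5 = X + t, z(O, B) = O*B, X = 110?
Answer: -792793/4 ≈ -1.9820e+5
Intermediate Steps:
t = -111/2 (t = -3/2 + (½)*(-108) = -3/2 - 54 = -111/2 ≈ -55.500)
z(O, B) = B*O
u = 545/2 (u = 5*(110 - 111/2) = 5*(109/2) = 545/2 ≈ 272.50)
z(522, 257) - (u + 304)² = 257*522 - (545/2 + 304)² = 134154 - (1153/2)² = 134154 - 1*1329409/4 = 134154 - 1329409/4 = -792793/4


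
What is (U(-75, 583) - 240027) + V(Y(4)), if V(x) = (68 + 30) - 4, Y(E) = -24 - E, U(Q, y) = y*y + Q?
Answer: 99881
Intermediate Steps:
U(Q, y) = Q + y² (U(Q, y) = y² + Q = Q + y²)
V(x) = 94 (V(x) = 98 - 4 = 94)
(U(-75, 583) - 240027) + V(Y(4)) = ((-75 + 583²) - 240027) + 94 = ((-75 + 339889) - 240027) + 94 = (339814 - 240027) + 94 = 99787 + 94 = 99881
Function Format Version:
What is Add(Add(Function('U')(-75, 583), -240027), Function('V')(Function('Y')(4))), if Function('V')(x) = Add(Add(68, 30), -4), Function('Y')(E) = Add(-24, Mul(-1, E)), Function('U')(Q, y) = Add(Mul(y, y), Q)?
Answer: 99881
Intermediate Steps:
Function('U')(Q, y) = Add(Q, Pow(y, 2)) (Function('U')(Q, y) = Add(Pow(y, 2), Q) = Add(Q, Pow(y, 2)))
Function('V')(x) = 94 (Function('V')(x) = Add(98, -4) = 94)
Add(Add(Function('U')(-75, 583), -240027), Function('V')(Function('Y')(4))) = Add(Add(Add(-75, Pow(583, 2)), -240027), 94) = Add(Add(Add(-75, 339889), -240027), 94) = Add(Add(339814, -240027), 94) = Add(99787, 94) = 99881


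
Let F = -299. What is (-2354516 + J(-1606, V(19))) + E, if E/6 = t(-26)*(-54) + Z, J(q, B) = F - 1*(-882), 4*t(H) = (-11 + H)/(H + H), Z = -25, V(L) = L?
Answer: -122415313/52 ≈ -2.3541e+6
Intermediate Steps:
t(H) = (-11 + H)/(8*H) (t(H) = ((-11 + H)/(H + H))/4 = ((-11 + H)/((2*H)))/4 = ((-11 + H)*(1/(2*H)))/4 = ((-11 + H)/(2*H))/4 = (-11 + H)/(8*H))
J(q, B) = 583 (J(q, B) = -299 - 1*(-882) = -299 + 882 = 583)
E = -10797/52 (E = 6*(((1/8)*(-11 - 26)/(-26))*(-54) - 25) = 6*(((1/8)*(-1/26)*(-37))*(-54) - 25) = 6*((37/208)*(-54) - 25) = 6*(-999/104 - 25) = 6*(-3599/104) = -10797/52 ≈ -207.63)
(-2354516 + J(-1606, V(19))) + E = (-2354516 + 583) - 10797/52 = -2353933 - 10797/52 = -122415313/52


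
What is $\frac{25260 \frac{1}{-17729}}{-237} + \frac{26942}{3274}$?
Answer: $\frac{18881144901}{2292767467} \approx 8.2351$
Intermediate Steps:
$\frac{25260 \frac{1}{-17729}}{-237} + \frac{26942}{3274} = 25260 \left(- \frac{1}{17729}\right) \left(- \frac{1}{237}\right) + 26942 \cdot \frac{1}{3274} = \left(- \frac{25260}{17729}\right) \left(- \frac{1}{237}\right) + \frac{13471}{1637} = \frac{8420}{1400591} + \frac{13471}{1637} = \frac{18881144901}{2292767467}$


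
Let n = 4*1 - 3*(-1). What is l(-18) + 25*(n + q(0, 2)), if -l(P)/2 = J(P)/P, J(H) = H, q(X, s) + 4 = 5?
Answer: 198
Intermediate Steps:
q(X, s) = 1 (q(X, s) = -4 + 5 = 1)
n = 7 (n = 4 + 3 = 7)
l(P) = -2 (l(P) = -2*P/P = -2*1 = -2)
l(-18) + 25*(n + q(0, 2)) = -2 + 25*(7 + 1) = -2 + 25*8 = -2 + 200 = 198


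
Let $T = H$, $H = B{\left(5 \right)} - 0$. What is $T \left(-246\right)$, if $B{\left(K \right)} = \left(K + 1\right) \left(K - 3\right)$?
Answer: $-2952$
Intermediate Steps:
$B{\left(K \right)} = \left(1 + K\right) \left(-3 + K\right)$
$H = 12$ ($H = \left(-3 + 5^{2} - 10\right) - 0 = \left(-3 + 25 - 10\right) + 0 = 12 + 0 = 12$)
$T = 12$
$T \left(-246\right) = 12 \left(-246\right) = -2952$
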